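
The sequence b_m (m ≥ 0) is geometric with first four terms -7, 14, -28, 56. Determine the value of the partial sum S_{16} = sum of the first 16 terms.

152915

Common ratio r = -2.
b_m = (-7)·(-2)^(m-0).
S = (-7)·((-2)^16 - 1)/(-2 - 1) = (-7)·(65536 - 1)/(-3) = 152915.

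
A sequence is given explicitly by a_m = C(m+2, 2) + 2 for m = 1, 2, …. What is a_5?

23

C(7, 2) = 21, so a_5 = 23.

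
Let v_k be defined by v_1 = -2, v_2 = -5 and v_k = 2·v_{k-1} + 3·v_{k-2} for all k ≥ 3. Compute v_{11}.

Iterate the recurrence:
v_3 = -16;  v_4 = -47;  v_5 = -142;  v_6 = -425;  v_7 = -1276;  v_8 = -3827;  v_9 = -11482;  v_{10} = -34445;  v_{11} = -103336.
(Characteristic roots are 3 and -1.)

-103336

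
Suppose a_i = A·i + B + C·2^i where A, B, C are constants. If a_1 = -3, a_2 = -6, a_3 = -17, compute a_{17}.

At i = 1, 2, 3: A + B + 2C = -3; 2A + B + 4C = -6; 3A + B + 8C = -17.
Subtracting the first from the second: A + 2C = -3.
Subtracting the second from the third: A + 4C = -11.
Solving: C = -4, A = 5, then B = 0.
So a_i = 5·i + 0 + (-4)·2^i; at i=17 this is -524203.

-524203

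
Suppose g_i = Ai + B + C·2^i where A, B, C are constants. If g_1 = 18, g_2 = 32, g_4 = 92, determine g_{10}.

4160

Write the equations: A + B + 2C = 18; 2A + B + 4C = 32; 4A + B + 16C = 92.
Subtracting the first from the second: A + 2C = 14.
Subtracting the second from the third: 2A + 12C = 60.
Solving: C = 4, A = 6, then B = 4.
Hence g_{10} = 6·10 + 4 + 4·1024 = 4160.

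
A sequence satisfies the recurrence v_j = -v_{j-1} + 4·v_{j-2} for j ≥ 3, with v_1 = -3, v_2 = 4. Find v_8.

1504

Compute successive terms:
v_3 = -16; v_4 = 32; v_5 = -96; v_6 = 224; v_7 = -608; v_8 = 1504.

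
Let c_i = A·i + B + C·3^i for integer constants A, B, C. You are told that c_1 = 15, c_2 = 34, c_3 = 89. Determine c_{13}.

Write the equations: A + B + 3C = 15; 2A + B + 9C = 34; 3A + B + 27C = 89.
Subtracting the first from the second: A + 6C = 19.
Subtracting the second from the third: A + 18C = 55.
Solving: C = 3, A = 1, then B = 5.
So c_i = 1·i + 5 + 3·3^i; at i=13 this is 4782987.

4782987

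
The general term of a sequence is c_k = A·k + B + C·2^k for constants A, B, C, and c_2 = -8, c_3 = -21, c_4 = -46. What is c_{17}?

Write the equations: 2A + B + 4C = -8; 3A + B + 8C = -21; 4A + B + 16C = -46.
Subtracting the first from the second: A + 4C = -13.
Subtracting the second from the third: A + 8C = -25.
Solving: C = -3, A = -1, then B = 6.
So c_k = -1·k + 6 + (-3)·2^k; at k=17 this is -393227.

-393227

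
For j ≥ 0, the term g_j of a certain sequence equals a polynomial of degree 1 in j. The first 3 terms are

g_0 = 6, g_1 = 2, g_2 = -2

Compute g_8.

1st diffs: -4, -4 (constant).
So g_j = -4j + 6.
Evaluating at j = 8 gives g_8 = -26.

-26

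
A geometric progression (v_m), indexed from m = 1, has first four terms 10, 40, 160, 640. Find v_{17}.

42949672960

Common ratio r = 4.
v_m = 10·4^(m-1).
v_{17} = 10·4^16 = 42949672960.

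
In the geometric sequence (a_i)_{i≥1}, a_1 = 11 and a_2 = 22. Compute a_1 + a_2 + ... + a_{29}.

5905580021

Common ratio r = 2.
a_i = 11·2^(i-1).
S = 11·(2^29 - 1)/(2 - 1) = 11·(536870912 - 1)/(1) = 5905580021.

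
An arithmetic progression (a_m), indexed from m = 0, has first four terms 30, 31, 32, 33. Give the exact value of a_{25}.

Common difference d = 1.
a_m = 30 + (m - 0)·1.
a_{25} = 30 + 25·1 = 55.

55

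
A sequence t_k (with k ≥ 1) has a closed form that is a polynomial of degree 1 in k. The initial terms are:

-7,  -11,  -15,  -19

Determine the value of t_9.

1st diffs: -4, -4, -4 (constant).
So t_k = -4k - 3.
Evaluating at k = 9 gives t_9 = -39.

-39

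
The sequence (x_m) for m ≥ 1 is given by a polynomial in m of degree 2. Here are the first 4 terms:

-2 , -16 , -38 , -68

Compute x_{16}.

-1052

1st diffs: -14, -22, -30.
2nd diffs: -8, -8 (constant).
So x_m = -4m^2 - 2m + 4.
Evaluating at m = 16 gives x_{16} = -1052.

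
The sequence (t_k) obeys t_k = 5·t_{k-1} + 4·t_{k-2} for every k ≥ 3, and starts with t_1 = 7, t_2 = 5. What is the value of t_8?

Applying the relation repeatedly:
t_3 = 53, t_4 = 285, t_5 = 1637, t_6 = 9325, t_7 = 53173, t_8 = 303165.

303165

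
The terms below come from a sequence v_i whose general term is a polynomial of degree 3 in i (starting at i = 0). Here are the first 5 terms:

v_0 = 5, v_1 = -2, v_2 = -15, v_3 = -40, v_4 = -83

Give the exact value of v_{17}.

1st diffs: -7, -13, -25, -43.
2nd diffs: -6, -12, -18.
3rd diffs: -6, -6 (constant).
So v_i = -i^3 - 6i + 5.
Evaluating at i = 17 gives v_{17} = -5010.

-5010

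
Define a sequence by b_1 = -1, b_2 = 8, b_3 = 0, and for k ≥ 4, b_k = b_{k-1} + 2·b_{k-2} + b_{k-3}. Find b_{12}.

Applying the relation repeatedly:
b_4 = 15  b_5 = 23  b_6 = 53  b_7 = 114  b_8 = 243  b_9 = 524  b_{10} = 1124  b_{11} = 2415  b_{12} = 5187.

5187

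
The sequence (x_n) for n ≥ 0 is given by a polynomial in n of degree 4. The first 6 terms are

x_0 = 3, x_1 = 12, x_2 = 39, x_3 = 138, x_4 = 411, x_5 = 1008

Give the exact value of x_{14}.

69471

1st diffs: 9, 27, 99, 273, 597.
2nd diffs: 18, 72, 174, 324.
3rd diffs: 54, 102, 150.
4th diffs: 48, 48 (constant).
Newton forward-difference form: x_n = 3 + 9·C(n,1) + 18·C(n,2) + 54·C(n,3) + 48·C(n,4).
At n = 14: n = 14, so x_{14} = 3 + 126 + 1638 + 19656 + 48048 = 69471.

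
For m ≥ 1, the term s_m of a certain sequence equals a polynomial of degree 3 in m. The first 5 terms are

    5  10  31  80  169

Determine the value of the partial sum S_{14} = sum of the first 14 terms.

1st diffs: 5, 21, 49, 89.
2nd diffs: 16, 28, 40.
3rd diffs: 12, 12 (constant).
So s_m = 2m^3 - 4m^2 + 3m + 4.
Continuing: …, 310, 515, 796, 1165, …, s_{14} = 4750.
Summing m = 1..14 (14 terms) gives 18361.

18361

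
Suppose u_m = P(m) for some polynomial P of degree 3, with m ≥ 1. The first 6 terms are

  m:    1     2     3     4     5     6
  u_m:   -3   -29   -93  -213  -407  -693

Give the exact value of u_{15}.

1st diffs: -26, -64, -120, -194, -286.
2nd diffs: -38, -56, -74, -92.
3rd diffs: -18, -18, -18 (constant).
So u_m = -3m^3 - m^2 - 2m + 3.
Evaluating at m = 15 gives u_{15} = -10377.

-10377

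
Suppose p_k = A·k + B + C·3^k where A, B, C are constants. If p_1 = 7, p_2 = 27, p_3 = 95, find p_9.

Write the equations: A + B + 3C = 7; 2A + B + 9C = 27; 3A + B + 27C = 95.
Subtracting the first from the second: A + 6C = 20.
Subtracting the second from the third: A + 18C = 68.
Solving: C = 4, A = -4, then B = -1.
Therefore p_9 = -36 + (-1) + 4·19683 = 78695.

78695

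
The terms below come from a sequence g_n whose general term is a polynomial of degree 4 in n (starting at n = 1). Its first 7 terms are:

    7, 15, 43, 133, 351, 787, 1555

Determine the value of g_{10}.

1st diffs: 8, 28, 90, 218, 436, 768.
2nd diffs: 20, 62, 128, 218, 332.
3rd diffs: 42, 66, 90, 114.
4th diffs: 24, 24, 24 (constant).
Newton forward-difference form: g_n = 7 + 8·C(n-1,1) + 20·C(n-1,2) + 42·C(n-1,3) + 24·C(n-1,4).
At n = 10: n-1 = 9, so g_{10} = 7 + 72 + 720 + 3528 + 3024 = 7351.

7351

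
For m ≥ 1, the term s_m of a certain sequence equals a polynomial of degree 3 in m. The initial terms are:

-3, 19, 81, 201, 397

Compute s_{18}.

18051

1st diffs: 22, 62, 120, 196.
2nd diffs: 40, 58, 76.
3rd diffs: 18, 18 (constant).
Newton forward-difference form: s_m = -3 + 22·C(m-1,1) + 40·C(m-1,2) + 18·C(m-1,3).
At m = 18: m-1 = 17, so s_{18} = -3 + 374 + 5440 + 12240 = 18051.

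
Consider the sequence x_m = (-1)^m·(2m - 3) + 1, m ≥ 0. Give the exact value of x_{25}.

(-1)^25 = -1; 2m - 3 at m=25 is 47; so x_{25} = -46.

-46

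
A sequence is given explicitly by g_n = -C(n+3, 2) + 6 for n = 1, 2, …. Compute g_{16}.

C(19, 2) = 171, so g_{16} = -165.

-165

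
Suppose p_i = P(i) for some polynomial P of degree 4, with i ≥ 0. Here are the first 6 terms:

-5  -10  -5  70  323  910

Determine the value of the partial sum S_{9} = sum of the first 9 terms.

14223

1st diffs: -5, 5, 75, 253, 587.
2nd diffs: 10, 70, 178, 334.
3rd diffs: 60, 108, 156.
4th diffs: 48, 48 (constant).
Newton forward-difference form: p_i = -5 + (-5)·C(i,1) + 10·C(i,2) + 60·C(i,3) + 48·C(i,4).
Continuing: 2035, 3950, 6955.
Summing i = 0..8 (9 terms) gives 14223.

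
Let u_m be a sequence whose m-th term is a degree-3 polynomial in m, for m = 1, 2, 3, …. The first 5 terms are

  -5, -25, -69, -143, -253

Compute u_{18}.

1st diffs: -20, -44, -74, -110.
2nd diffs: -24, -30, -36.
3rd diffs: -6, -6 (constant).
Newton forward-difference form: u_m = -5 + (-20)·C(m-1,1) + (-24)·C(m-1,2) + (-6)·C(m-1,3).
At m = 18: m-1 = 17, so u_{18} = -5 - 340 - 3264 - 4080 = -7689.

-7689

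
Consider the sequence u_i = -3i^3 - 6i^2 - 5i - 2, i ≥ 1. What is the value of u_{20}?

-26502

u_{20} = -3·20^3 - 6·20^2 - 5·20 - 2 = -26502.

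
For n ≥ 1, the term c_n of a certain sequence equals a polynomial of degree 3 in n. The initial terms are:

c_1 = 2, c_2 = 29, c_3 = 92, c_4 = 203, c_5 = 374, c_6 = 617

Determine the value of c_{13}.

1st diffs: 27, 63, 111, 171, 243.
2nd diffs: 36, 48, 60, 72.
3rd diffs: 12, 12, 12 (constant).
Newton forward-difference form: c_n = 2 + 27·C(n-1,1) + 36·C(n-1,2) + 12·C(n-1,3).
At n = 13: n-1 = 12, so c_{13} = 2 + 324 + 2376 + 2640 = 5342.

5342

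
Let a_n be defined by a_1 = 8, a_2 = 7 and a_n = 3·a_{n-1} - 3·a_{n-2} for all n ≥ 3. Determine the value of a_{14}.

5103

Step forward from the initial values:
a_3 = -3  a_4 = -30  a_5 = -81  …  a_{11} = 2187  a_{12} = 4131  a_{13} = 5832  a_{14} = 5103.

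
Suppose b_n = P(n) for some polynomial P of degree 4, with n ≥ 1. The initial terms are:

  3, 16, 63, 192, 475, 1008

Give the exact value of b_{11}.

1st diffs: 13, 47, 129, 283, 533.
2nd diffs: 34, 82, 154, 250.
3rd diffs: 48, 72, 96.
4th diffs: 24, 24 (constant).
So b_n = n^4 - 2n^3 + 4n^2.
Evaluating at n = 11 gives b_{11} = 12463.

12463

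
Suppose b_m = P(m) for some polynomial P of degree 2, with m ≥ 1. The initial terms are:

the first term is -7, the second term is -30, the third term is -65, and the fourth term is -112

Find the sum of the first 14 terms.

1st diffs: -23, -35, -47.
2nd diffs: -12, -12 (constant).
Newton forward-difference form: b_m = -7 + (-23)·C(m-1,1) + (-12)·C(m-1,2).
Continuing: …, -171, -242, -325, -420, …, b_{14} = -1242.
Summing m = 1..14 (14 terms) gives -6559.

-6559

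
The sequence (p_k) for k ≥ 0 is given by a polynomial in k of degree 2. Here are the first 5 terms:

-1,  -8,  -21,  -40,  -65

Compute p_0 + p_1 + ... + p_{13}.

-2835

1st diffs: -7, -13, -19, -25.
2nd diffs: -6, -6, -6 (constant).
So p_k = -3k^2 - 4k - 1.
Continuing: …, -96, -133, -176, -225, …, p_{13} = -560.
Summing k = 0..13 (14 terms) gives -2835.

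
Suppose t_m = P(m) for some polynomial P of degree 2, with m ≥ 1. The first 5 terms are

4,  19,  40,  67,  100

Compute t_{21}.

1444

1st diffs: 15, 21, 27, 33.
2nd diffs: 6, 6, 6 (constant).
So t_m = 3m^2 + 6m - 5.
Evaluating at m = 21 gives t_{21} = 1444.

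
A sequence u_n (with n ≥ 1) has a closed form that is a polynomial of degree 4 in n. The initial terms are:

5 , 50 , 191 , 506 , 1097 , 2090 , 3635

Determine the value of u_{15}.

1st diffs: 45, 141, 315, 591, 993, 1545.
2nd diffs: 96, 174, 276, 402, 552.
3rd diffs: 78, 102, 126, 150.
4th diffs: 24, 24, 24 (constant).
Newton forward-difference form: u_n = 5 + 45·C(n-1,1) + 96·C(n-1,2) + 78·C(n-1,3) + 24·C(n-1,4).
At n = 15: n-1 = 14, so u_{15} = 5 + 630 + 8736 + 28392 + 24024 = 61787.

61787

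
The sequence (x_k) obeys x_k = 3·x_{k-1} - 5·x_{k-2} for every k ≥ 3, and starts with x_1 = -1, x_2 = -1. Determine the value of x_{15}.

-68398

Compute successive terms:
x_3 = 2;  x_4 = 11;  x_5 = 23;  …;  x_{12} = 7286;  x_{13} = 10223;  x_{14} = -5761;  x_{15} = -68398.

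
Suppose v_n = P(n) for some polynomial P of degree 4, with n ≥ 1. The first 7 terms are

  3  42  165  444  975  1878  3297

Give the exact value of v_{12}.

1st diffs: 39, 123, 279, 531, 903, 1419.
2nd diffs: 84, 156, 252, 372, 516.
3rd diffs: 72, 96, 120, 144.
4th diffs: 24, 24, 24 (constant).
Newton forward-difference form: v_n = 3 + 39·C(n-1,1) + 84·C(n-1,2) + 72·C(n-1,3) + 24·C(n-1,4).
At n = 12: n-1 = 11, so v_{12} = 3 + 429 + 4620 + 11880 + 7920 = 24852.

24852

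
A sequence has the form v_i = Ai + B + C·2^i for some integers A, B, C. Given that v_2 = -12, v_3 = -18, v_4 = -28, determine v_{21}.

Plug in i = 2, 3, 4: 2A + B + 4C = -12; 3A + B + 8C = -18; 4A + B + 16C = -28.
Subtracting the first from the second: A + 4C = -6.
Subtracting the second from the third: A + 8C = -10.
Solving: C = -1, A = -2, then B = -4.
Therefore v_{21} = -42 + (-4) + (-1)·2097152 = -2097198.

-2097198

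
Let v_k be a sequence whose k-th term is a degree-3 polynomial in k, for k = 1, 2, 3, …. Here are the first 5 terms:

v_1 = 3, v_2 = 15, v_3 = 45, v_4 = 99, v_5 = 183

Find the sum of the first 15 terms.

1st diffs: 12, 30, 54, 84.
2nd diffs: 18, 24, 30.
3rd diffs: 6, 6 (constant).
Newton forward-difference form: v_k = 3 + 12·C(k-1,1) + 18·C(k-1,2) + 6·C(k-1,3).
Continuing: …, 303, 465, 675, 939, …, v_{15} = 3993.
Summing k = 1..15 (15 terms) gives 17685.

17685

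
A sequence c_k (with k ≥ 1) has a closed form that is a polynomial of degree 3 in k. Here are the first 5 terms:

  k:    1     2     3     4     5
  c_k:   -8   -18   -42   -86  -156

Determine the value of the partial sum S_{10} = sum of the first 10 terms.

1st diffs: -10, -24, -44, -70.
2nd diffs: -14, -20, -26.
3rd diffs: -6, -6 (constant).
So c_k = -k^3 - k^2 - 6.
Continuing: …, -258, -398, -582, -816, …, c_{10} = -1106.
Summing k = 1..10 (10 terms) gives -3470.

-3470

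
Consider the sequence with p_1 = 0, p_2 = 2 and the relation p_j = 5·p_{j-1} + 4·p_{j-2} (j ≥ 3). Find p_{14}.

Iterate the recurrence:
p_3 = 10;  p_4 = 58;  p_5 = 330;  …;  p_{11} = 11339050;  p_{12} = 64650298;  p_{13} = 368607690;  p_{14} = 2101639642.

2101639642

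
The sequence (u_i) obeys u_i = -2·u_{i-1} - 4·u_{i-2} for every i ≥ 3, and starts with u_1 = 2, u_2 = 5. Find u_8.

320

Iterate the recurrence:
u_3 = -18  u_4 = 16  u_5 = 40  u_6 = -144  u_7 = 128  u_8 = 320.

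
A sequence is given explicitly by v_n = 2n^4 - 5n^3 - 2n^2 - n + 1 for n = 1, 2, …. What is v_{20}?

279181

v_{20} = 2·20^4 - 5·20^3 - 2·20^2 - 1·20 + 1 = 279181.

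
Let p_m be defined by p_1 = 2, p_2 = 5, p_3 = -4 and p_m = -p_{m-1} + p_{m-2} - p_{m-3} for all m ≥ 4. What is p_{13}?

Applying the relation repeatedly:
p_4 = 7, p_5 = -16, p_6 = 27, p_7 = -50, p_8 = 93, p_9 = -170, p_{10} = 313, p_{11} = -576, p_{12} = 1059, p_{13} = -1948.

-1948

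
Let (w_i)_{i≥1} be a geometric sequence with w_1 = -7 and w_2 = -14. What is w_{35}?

-120259084288

Common ratio r = 2.
w_i = (-7)·2^(i-1).
w_{35} = (-7)·2^34 = -120259084288.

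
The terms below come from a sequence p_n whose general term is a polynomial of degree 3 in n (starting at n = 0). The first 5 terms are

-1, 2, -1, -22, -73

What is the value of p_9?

-1198

1st diffs: 3, -3, -21, -51.
2nd diffs: -6, -18, -30.
3rd diffs: -12, -12 (constant).
So p_n = -2n^3 + 3n^2 + 2n - 1.
Evaluating at n = 9 gives p_9 = -1198.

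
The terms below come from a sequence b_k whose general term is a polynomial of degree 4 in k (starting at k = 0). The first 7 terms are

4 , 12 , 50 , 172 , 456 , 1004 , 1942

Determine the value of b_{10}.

12954

1st diffs: 8, 38, 122, 284, 548, 938.
2nd diffs: 30, 84, 162, 264, 390.
3rd diffs: 54, 78, 102, 126.
4th diffs: 24, 24, 24 (constant).
Newton forward-difference form: b_k = 4 + 8·C(k,1) + 30·C(k,2) + 54·C(k,3) + 24·C(k,4).
At k = 10: k = 10, so b_{10} = 4 + 80 + 1350 + 6480 + 5040 = 12954.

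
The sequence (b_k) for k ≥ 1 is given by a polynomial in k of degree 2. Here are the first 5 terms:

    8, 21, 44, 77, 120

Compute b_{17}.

1st diffs: 13, 23, 33, 43.
2nd diffs: 10, 10, 10 (constant).
So b_k = 5k^2 - 2k + 5.
Evaluating at k = 17 gives b_{17} = 1416.

1416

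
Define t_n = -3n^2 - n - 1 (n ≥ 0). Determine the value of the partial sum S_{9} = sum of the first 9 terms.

Over n = 0..8: Σn = 36, Σn² = 204.
Total = (-3)·204 + (-1)·36 + (-1)·9 = -657.

-657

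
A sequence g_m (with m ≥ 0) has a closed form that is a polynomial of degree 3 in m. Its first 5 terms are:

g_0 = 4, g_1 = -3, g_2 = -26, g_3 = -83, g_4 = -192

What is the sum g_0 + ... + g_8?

-3828

1st diffs: -7, -23, -57, -109.
2nd diffs: -16, -34, -52.
3rd diffs: -18, -18 (constant).
So g_m = -3m^3 + m^2 - 5m + 4.
Continuing: -371, -638, -1011, -1508.
Summing m = 0..8 (9 terms) gives -3828.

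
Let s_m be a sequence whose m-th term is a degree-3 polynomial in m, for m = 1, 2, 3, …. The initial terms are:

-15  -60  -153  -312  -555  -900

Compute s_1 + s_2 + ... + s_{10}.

1st diffs: -45, -93, -159, -243, -345.
2nd diffs: -48, -66, -84, -102.
3rd diffs: -18, -18, -18 (constant).
So s_m = -3m^3 - 6m^2 - 6m.
Continuing: -1365, -1968, -2727, -3660.
Summing m = 1..10 (10 terms) gives -11715.

-11715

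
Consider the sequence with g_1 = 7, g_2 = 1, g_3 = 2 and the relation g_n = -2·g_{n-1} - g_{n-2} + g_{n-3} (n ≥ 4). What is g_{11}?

62

g_4 = 2, g_5 = -5, g_6 = 10, g_7 = -13, g_8 = 11, g_9 = 1, g_{10} = -26, g_{11} = 62.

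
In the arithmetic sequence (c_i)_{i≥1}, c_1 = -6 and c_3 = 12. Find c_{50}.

435

Common difference d = (12 - (-6)) / (3 - 1) = 9.
c_i = -6 + (i - 1)·9.
c_{50} = -6 + 49·9 = 435.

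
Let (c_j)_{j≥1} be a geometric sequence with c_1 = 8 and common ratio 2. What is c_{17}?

524288

c_j = 8·2^(j-1).
c_{17} = 8·2^16 = 524288.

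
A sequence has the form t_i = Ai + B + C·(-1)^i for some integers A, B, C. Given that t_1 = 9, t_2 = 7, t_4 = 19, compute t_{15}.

93

Write the equations: A + B - C = 9; 2A + B + C = 7; 4A + B + C = 19.
Subtracting the first from the second: A + 2C = -2.
Subtracting the second from the third: 2A = 12.
Solving: C = -4, A = 6, then B = -1.
Hence t_{15} = 6·15 + (-1) + (-4)·(-1) = 93.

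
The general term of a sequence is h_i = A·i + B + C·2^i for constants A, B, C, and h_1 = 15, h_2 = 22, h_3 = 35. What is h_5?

At i = 1, 2, 3: A + B + 2C = 15; 2A + B + 4C = 22; 3A + B + 8C = 35.
Subtracting the first from the second: A + 2C = 7.
Subtracting the second from the third: A + 4C = 13.
Solving: C = 3, A = 1, then B = 8.
Hence h_5 = 1·5 + 8 + 3·32 = 109.

109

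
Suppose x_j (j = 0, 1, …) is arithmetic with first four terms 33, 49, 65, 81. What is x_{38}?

Common difference d = 16.
x_j = 33 + (j - 0)·16.
x_{38} = 33 + 38·16 = 641.

641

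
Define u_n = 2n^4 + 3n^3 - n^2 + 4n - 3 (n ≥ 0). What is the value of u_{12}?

46557

u_{12} = 2·12^4 + 3·12^3 - 1·12^2 + 4·12 - 3 = 46557.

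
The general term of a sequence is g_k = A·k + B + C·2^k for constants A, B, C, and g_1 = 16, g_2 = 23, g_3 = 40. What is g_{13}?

40930

Plug in k = 1, 2, 3: A + B + 2C = 16; 2A + B + 4C = 23; 3A + B + 8C = 40.
Subtracting the first from the second: A + 2C = 7.
Subtracting the second from the third: A + 4C = 17.
Solving: C = 5, A = -3, then B = 9.
Hence g_{13} = -3·13 + 9 + 5·8192 = 40930.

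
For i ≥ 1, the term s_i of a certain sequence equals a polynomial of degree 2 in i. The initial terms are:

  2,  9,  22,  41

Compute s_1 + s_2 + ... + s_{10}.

1055

1st diffs: 7, 13, 19.
2nd diffs: 6, 6 (constant).
So s_i = 3i^2 - 2i + 1.
Continuing: …, 66, 97, 134, 177, …, s_{10} = 281.
Summing i = 1..10 (10 terms) gives 1055.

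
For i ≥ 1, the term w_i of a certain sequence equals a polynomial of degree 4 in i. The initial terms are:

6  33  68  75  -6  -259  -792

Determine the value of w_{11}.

1st diffs: 27, 35, 7, -81, -253, -533.
2nd diffs: 8, -28, -88, -172, -280.
3rd diffs: -36, -60, -84, -108.
4th diffs: -24, -24, -24 (constant).
Newton forward-difference form: w_i = 6 + 27·C(i-1,1) + 8·C(i-1,2) + (-36)·C(i-1,3) + (-24)·C(i-1,4).
At i = 11: i-1 = 10, so w_{11} = 6 + 270 + 360 - 4320 - 5040 = -8724.

-8724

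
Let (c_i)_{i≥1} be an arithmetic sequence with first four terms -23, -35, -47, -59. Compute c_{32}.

-395

Common difference d = -12.
c_i = -23 + (i - 1)·(-12).
c_{32} = -23 + 31·(-12) = -395.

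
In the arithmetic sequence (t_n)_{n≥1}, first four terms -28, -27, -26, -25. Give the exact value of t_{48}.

19

Common difference d = 1.
t_n = -28 + (n - 1)·1.
t_{48} = -28 + 47·1 = 19.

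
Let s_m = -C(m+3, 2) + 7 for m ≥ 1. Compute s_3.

-8

C(6, 2) = 15, so s_3 = -8.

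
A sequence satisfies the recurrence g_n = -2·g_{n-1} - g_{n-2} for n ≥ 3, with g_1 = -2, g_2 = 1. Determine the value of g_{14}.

Step forward from the initial values:
g_3 = 0, g_4 = -1, g_5 = 2, …, g_{11} = 8, g_{12} = -9, g_{13} = 10, g_{14} = -11.
(Characteristic roots are -1 and -1.)

-11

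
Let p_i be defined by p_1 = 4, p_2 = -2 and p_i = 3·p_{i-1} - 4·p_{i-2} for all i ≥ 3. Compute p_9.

1642

Iterate the recurrence:
p_3 = -22;  p_4 = -58;  p_5 = -86;  p_6 = -26;  p_7 = 266;  p_8 = 902;  p_9 = 1642.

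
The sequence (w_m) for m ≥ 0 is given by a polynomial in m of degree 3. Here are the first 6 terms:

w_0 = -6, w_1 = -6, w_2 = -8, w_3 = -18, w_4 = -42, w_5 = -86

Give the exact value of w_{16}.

1st diffs: 0, -2, -10, -24, -44.
2nd diffs: -2, -8, -14, -20.
3rd diffs: -6, -6, -6 (constant).
Newton forward-difference form: w_m = -6 + (-2)·C(m,2) + (-6)·C(m,3).
At m = 16: m = 16, so w_{16} = -6 - 240 - 3360 = -3606.

-3606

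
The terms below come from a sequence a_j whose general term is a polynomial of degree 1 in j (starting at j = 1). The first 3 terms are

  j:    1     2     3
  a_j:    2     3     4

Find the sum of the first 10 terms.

65

1st diffs: 1, 1 (constant).
So a_j = j + 1.
Continuing: …, 5, 6, 7, 8, …, a_{10} = 11.
Summing j = 1..10 (10 terms) gives 65.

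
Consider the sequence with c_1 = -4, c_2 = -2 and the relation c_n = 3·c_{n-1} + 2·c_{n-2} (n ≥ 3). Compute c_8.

Applying the relation repeatedly:
c_3 = -14;  c_4 = -46;  c_5 = -166;  c_6 = -590;  c_7 = -2102;  c_8 = -7486.

-7486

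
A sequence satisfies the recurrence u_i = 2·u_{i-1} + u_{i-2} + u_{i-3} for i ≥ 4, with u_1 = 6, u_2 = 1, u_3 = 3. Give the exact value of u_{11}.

8193

Applying the relation repeatedly:
u_4 = 13, u_5 = 30, u_6 = 76, u_7 = 195, u_8 = 496, u_9 = 1263, u_{10} = 3217, u_{11} = 8193.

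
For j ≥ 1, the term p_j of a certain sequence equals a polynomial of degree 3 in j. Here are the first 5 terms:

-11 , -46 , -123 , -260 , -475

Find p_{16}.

-13136

1st diffs: -35, -77, -137, -215.
2nd diffs: -42, -60, -78.
3rd diffs: -18, -18 (constant).
So p_j = -3j^3 - 3j^2 - 5j.
Evaluating at j = 16 gives p_{16} = -13136.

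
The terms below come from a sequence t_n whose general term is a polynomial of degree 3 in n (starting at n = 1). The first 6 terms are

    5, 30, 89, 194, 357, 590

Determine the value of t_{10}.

1st diffs: 25, 59, 105, 163, 233.
2nd diffs: 34, 46, 58, 70.
3rd diffs: 12, 12, 12 (constant).
So t_n = 2n^3 + 5n^2 - 4n + 2.
Evaluating at n = 10 gives t_{10} = 2462.

2462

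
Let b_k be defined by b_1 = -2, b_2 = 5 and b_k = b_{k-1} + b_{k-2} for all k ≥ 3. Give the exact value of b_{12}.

Compute successive terms:
b_3 = 3;  b_4 = 8;  b_5 = 11;  b_6 = 19;  b_7 = 30;  b_8 = 49;  b_9 = 79;  b_{10} = 128;  b_{11} = 207;  b_{12} = 335.

335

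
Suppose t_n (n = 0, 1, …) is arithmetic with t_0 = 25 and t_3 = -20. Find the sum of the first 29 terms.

-5365

Common difference d = (-20 - 25) / (3 - 0) = -15.
t_n = 25 + (n - 0)·(-15).
t_{28} = -395; S = 29·(25 + (-395))/2 = -5365.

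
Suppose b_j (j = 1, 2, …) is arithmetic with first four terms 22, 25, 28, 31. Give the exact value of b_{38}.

133

Common difference d = 3.
b_j = 22 + (j - 1)·3.
b_{38} = 22 + 37·3 = 133.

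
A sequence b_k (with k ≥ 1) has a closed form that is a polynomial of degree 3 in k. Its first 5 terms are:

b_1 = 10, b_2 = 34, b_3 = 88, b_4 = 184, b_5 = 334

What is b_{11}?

1st diffs: 24, 54, 96, 150.
2nd diffs: 30, 42, 54.
3rd diffs: 12, 12 (constant).
Newton forward-difference form: b_k = 10 + 24·C(k-1,1) + 30·C(k-1,2) + 12·C(k-1,3).
At k = 11: k-1 = 10, so b_{11} = 10 + 240 + 1350 + 1440 = 3040.

3040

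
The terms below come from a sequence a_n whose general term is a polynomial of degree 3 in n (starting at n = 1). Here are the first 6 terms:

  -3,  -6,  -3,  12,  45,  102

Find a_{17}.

4029

1st diffs: -3, 3, 15, 33, 57.
2nd diffs: 6, 12, 18, 24.
3rd diffs: 6, 6, 6 (constant).
Newton forward-difference form: a_n = -3 + (-3)·C(n-1,1) + 6·C(n-1,2) + 6·C(n-1,3).
At n = 17: n-1 = 16, so a_{17} = -3 - 48 + 720 + 3360 = 4029.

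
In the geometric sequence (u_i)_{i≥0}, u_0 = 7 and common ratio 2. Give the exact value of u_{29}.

3758096384

u_i = 7·2^(i-0).
u_{29} = 7·2^29 = 3758096384.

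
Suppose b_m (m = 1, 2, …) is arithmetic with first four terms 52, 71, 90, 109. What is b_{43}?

Common difference d = 19.
b_m = 52 + (m - 1)·19.
b_{43} = 52 + 42·19 = 850.

850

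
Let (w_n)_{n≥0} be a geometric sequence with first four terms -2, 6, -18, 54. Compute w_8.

Common ratio r = -3.
w_n = (-2)·(-3)^(n-0).
w_8 = (-2)·(-3)^8 = -13122.

-13122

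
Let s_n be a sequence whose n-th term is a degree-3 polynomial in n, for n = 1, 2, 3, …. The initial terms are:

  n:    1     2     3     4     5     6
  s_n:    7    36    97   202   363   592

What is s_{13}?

5107

1st diffs: 29, 61, 105, 161, 229.
2nd diffs: 32, 44, 56, 68.
3rd diffs: 12, 12, 12 (constant).
So s_n = 2n^3 + 4n^2 + 3n - 2.
Evaluating at n = 13 gives s_{13} = 5107.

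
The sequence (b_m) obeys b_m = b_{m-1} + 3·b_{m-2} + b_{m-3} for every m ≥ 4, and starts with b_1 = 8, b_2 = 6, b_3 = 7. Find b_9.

2240

Iterate the recurrence:
b_4 = 33, b_5 = 60, b_6 = 166, b_7 = 379, b_8 = 937, b_9 = 2240.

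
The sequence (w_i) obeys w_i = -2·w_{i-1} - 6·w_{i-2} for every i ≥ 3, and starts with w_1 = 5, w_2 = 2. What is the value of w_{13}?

w_3 = -34;  w_4 = 56;  w_5 = 92;  …;  w_{10} = 1568;  w_{11} = 40160;  w_{12} = -89728;  w_{13} = -61504.

-61504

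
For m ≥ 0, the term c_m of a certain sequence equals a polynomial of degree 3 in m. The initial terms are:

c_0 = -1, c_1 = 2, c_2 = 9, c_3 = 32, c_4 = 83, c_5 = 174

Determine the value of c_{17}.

1st diffs: 3, 7, 23, 51, 91.
2nd diffs: 4, 16, 28, 40.
3rd diffs: 12, 12, 12 (constant).
So c_m = 2m^3 - 4m^2 + 5m - 1.
Evaluating at m = 17 gives c_{17} = 8754.

8754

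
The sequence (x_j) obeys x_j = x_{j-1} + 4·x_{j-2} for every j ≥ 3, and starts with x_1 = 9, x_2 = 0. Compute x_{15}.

1787796

Compute successive terms:
x_3 = 36; x_4 = 36; x_5 = 180; …; x_{12} = 105444; x_{13} = 273204; x_{14} = 694980; x_{15} = 1787796.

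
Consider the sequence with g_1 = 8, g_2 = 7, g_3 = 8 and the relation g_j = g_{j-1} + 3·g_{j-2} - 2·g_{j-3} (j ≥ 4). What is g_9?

356

Iterate the recurrence:
g_4 = 13; g_5 = 23; g_6 = 46; g_7 = 89; g_8 = 181; g_9 = 356.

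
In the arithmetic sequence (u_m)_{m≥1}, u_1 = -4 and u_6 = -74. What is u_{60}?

Common difference d = (-74 - (-4)) / (6 - 1) = -14.
u_m = -4 + (m - 1)·(-14).
u_{60} = -4 + 59·(-14) = -830.

-830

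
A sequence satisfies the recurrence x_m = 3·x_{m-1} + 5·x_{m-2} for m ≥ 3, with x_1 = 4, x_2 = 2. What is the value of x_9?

Step forward from the initial values:
x_3 = 26, x_4 = 88, x_5 = 394, x_6 = 1622, x_7 = 6836, x_8 = 28618, x_9 = 120034.

120034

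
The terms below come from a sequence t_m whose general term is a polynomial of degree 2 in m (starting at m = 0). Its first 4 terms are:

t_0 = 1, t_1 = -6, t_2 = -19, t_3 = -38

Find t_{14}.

1st diffs: -7, -13, -19.
2nd diffs: -6, -6 (constant).
Newton forward-difference form: t_m = 1 + (-7)·C(m,1) + (-6)·C(m,2).
At m = 14: m = 14, so t_{14} = 1 - 98 - 546 = -643.

-643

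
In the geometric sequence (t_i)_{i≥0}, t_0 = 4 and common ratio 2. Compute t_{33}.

t_i = 4·2^(i-0).
t_{33} = 4·2^33 = 34359738368.

34359738368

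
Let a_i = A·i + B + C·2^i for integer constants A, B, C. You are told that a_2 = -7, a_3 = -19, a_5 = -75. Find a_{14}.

-32815

The three given values yield: 2A + B + 4C = -7; 3A + B + 8C = -19; 5A + B + 32C = -75.
Subtracting the first from the second: A + 4C = -12.
Subtracting the second from the third: 2A + 24C = -56.
Solving: C = -2, A = -4, then B = 9.
Therefore a_{14} = -56 + 9 + (-2)·16384 = -32815.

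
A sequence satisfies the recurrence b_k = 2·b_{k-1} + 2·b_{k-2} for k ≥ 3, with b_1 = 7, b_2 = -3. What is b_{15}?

b_3 = 8;  b_4 = 10;  b_5 = 36;  …;  b_{12} = 38816;  b_{13} = 106048;  b_{14} = 289728;  b_{15} = 791552.

791552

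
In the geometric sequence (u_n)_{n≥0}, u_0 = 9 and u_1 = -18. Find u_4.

144

Common ratio r = -2.
u_n = 9·(-2)^(n-0).
u_4 = 9·(-2)^4 = 144.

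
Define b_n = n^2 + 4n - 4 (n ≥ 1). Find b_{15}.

b_{15} = 1·15^2 + 4·15 - 4 = 281.

281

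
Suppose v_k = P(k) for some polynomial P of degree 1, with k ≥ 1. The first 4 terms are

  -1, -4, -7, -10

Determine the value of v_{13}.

-37

1st diffs: -3, -3, -3 (constant).
So v_k = -3k + 2.
Evaluating at k = 13 gives v_{13} = -37.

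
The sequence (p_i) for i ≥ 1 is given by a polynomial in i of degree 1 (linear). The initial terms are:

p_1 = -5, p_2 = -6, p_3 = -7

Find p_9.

-13

1st diffs: -1, -1 (constant).
So p_i = -i - 4.
Evaluating at i = 9 gives p_9 = -13.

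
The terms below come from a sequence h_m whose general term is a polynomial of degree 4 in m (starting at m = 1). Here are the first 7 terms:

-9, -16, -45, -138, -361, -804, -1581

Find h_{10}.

1st diffs: -7, -29, -93, -223, -443, -777.
2nd diffs: -22, -64, -130, -220, -334.
3rd diffs: -42, -66, -90, -114.
4th diffs: -24, -24, -24 (constant).
So h_m = -m^4 + 3m^3 - 4m^2 - m - 6.
Evaluating at m = 10 gives h_{10} = -7416.

-7416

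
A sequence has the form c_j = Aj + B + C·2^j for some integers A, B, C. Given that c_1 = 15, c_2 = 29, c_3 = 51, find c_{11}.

The three given values yield: A + B + 2C = 15; 2A + B + 4C = 29; 3A + B + 8C = 51.
Subtracting the first from the second: A + 2C = 14.
Subtracting the second from the third: A + 4C = 22.
Solving: C = 4, A = 6, then B = 1.
Therefore c_{11} = 66 + 1 + 4·2048 = 8259.

8259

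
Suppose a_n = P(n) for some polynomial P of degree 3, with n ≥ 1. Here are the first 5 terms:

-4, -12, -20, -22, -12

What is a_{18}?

3940

1st diffs: -8, -8, -2, 10.
2nd diffs: 0, 6, 12.
3rd diffs: 6, 6 (constant).
So a_n = n^3 - 6n^2 + 3n - 2.
Evaluating at n = 18 gives a_{18} = 3940.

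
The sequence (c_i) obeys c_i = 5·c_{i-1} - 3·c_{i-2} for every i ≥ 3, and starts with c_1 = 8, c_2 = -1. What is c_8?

Iterate the recurrence:
c_3 = -29  c_4 = -142  c_5 = -623  c_6 = -2689  c_7 = -11576  c_8 = -49813.

-49813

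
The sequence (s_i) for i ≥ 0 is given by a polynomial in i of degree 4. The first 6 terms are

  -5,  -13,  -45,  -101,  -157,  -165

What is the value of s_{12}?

1st diffs: -8, -32, -56, -56, -8.
2nd diffs: -24, -24, 0, 48.
3rd diffs: 0, 24, 48.
4th diffs: 24, 24 (constant).
Newton forward-difference form: s_i = -5 + (-8)·C(i,1) + (-24)·C(i,2) + 24·C(i,4).
At i = 12: i = 12, so s_{12} = -5 - 96 - 1584 + 11880 = 10195.

10195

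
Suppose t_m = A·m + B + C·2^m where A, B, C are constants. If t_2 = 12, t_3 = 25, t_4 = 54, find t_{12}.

Plug in m = 2, 3, 4: 2A + B + 4C = 12; 3A + B + 8C = 25; 4A + B + 16C = 54.
Subtracting the first from the second: A + 4C = 13.
Subtracting the second from the third: A + 8C = 29.
Solving: C = 4, A = -3, then B = 2.
So t_m = -3·m + 2 + 4·2^m; at m=12 this is 16350.

16350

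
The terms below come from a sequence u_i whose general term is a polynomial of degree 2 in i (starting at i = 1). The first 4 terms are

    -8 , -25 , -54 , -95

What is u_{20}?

1st diffs: -17, -29, -41.
2nd diffs: -12, -12 (constant).
Newton forward-difference form: u_i = -8 + (-17)·C(i-1,1) + (-12)·C(i-1,2).
At i = 20: i-1 = 19, so u_{20} = -8 - 323 - 2052 = -2383.

-2383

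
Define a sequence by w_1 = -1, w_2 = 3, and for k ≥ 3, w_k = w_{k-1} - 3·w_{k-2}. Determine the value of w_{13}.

1239

Applying the relation repeatedly:
w_3 = 6; w_4 = -3; w_5 = -21; …; w_{10} = -327; w_{11} = -129; w_{12} = 852; w_{13} = 1239.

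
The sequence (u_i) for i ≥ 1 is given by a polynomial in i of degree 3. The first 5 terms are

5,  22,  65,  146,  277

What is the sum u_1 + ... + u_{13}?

1st diffs: 17, 43, 81, 131.
2nd diffs: 26, 38, 50.
3rd diffs: 12, 12 (constant).
Newton forward-difference form: u_i = 5 + 17·C(i-1,1) + 26·C(i-1,2) + 12·C(i-1,3).
Continuing: …, 470, 737, 1090, 1541, …, u_{13} = 4565.
Summing i = 1..13 (13 terms) gives 17407.

17407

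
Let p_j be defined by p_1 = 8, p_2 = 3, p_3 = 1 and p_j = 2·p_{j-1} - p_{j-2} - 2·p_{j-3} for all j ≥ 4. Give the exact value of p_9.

255

p_4 = -17; p_5 = -41; p_6 = -67; p_7 = -59; p_8 = 31; p_9 = 255.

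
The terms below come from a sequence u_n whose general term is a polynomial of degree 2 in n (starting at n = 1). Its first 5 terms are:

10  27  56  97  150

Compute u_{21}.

2630

1st diffs: 17, 29, 41, 53.
2nd diffs: 12, 12, 12 (constant).
So u_n = 6n^2 - n + 5.
Evaluating at n = 21 gives u_{21} = 2630.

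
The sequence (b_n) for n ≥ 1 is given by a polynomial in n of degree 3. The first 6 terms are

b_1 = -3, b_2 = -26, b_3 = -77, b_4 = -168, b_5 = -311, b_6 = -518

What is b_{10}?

-2226

1st diffs: -23, -51, -91, -143, -207.
2nd diffs: -28, -40, -52, -64.
3rd diffs: -12, -12, -12 (constant).
Newton forward-difference form: b_n = -3 + (-23)·C(n-1,1) + (-28)·C(n-1,2) + (-12)·C(n-1,3).
At n = 10: n-1 = 9, so b_{10} = -3 - 207 - 1008 - 1008 = -2226.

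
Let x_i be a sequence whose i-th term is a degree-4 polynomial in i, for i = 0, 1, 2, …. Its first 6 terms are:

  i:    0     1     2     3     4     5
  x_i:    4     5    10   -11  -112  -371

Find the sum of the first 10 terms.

-11783

1st diffs: 1, 5, -21, -101, -259.
2nd diffs: 4, -26, -80, -158.
3rd diffs: -30, -54, -78.
4th diffs: -24, -24 (constant).
Newton forward-difference form: x_i = 4 + 1·C(i,1) + 4·C(i,2) + (-30)·C(i,3) + (-24)·C(i,4).
Continuing: -890, -1795, -3236, -5387.
Summing i = 0..9 (10 terms) gives -11783.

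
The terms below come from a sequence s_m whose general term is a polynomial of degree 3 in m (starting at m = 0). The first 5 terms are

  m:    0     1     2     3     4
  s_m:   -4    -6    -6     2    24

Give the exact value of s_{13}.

1842

1st diffs: -2, 0, 8, 22.
2nd diffs: 2, 8, 14.
3rd diffs: 6, 6 (constant).
Newton forward-difference form: s_m = -4 + (-2)·C(m,1) + 2·C(m,2) + 6·C(m,3).
At m = 13: m = 13, so s_{13} = -4 - 26 + 156 + 1716 = 1842.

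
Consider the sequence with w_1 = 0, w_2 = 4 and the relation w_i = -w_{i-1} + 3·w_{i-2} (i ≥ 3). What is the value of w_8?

Step forward from the initial values:
w_3 = -4  w_4 = 16  w_5 = -28  w_6 = 76  w_7 = -160  w_8 = 388.

388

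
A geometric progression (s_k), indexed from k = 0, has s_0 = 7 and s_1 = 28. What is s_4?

Common ratio r = 4.
s_k = 7·4^(k-0).
s_4 = 7·4^4 = 1792.

1792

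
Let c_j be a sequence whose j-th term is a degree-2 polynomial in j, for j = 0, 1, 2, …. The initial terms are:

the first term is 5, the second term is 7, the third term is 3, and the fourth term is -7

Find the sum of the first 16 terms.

1st diffs: 2, -4, -10.
2nd diffs: -6, -6 (constant).
Newton forward-difference form: c_j = 5 + 2·C(j,1) + (-6)·C(j,2).
Continuing: …, -23, -45, -73, -107, …, c_{15} = -595.
Summing j = 0..15 (16 terms) gives -3040.

-3040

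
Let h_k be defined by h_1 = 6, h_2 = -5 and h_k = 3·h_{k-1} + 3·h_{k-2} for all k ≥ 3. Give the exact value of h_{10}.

Compute successive terms:
h_3 = 3; h_4 = -6; h_5 = -9; h_6 = -45; h_7 = -162; h_8 = -621; h_9 = -2349; h_{10} = -8910.

-8910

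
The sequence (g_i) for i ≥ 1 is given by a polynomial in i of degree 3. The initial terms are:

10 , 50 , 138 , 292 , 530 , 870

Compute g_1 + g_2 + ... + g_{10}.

1st diffs: 40, 88, 154, 238, 340.
2nd diffs: 48, 66, 84, 102.
3rd diffs: 18, 18, 18 (constant).
So g_i = 3i^3 + 6i^2 + i.
Continuing: 1330, 1928, 2682, 3610.
Summing i = 1..10 (10 terms) gives 11440.

11440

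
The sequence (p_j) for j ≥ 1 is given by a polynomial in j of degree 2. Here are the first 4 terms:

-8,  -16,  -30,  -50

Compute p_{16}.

-758

1st diffs: -8, -14, -20.
2nd diffs: -6, -6 (constant).
Newton forward-difference form: p_j = -8 + (-8)·C(j-1,1) + (-6)·C(j-1,2).
At j = 16: j-1 = 15, so p_{16} = -8 - 120 - 630 = -758.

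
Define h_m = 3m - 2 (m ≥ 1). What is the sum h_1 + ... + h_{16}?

Over m = 1..16: Σm = 136.
Total = (3)·136 + (-2)·16 = 376.

376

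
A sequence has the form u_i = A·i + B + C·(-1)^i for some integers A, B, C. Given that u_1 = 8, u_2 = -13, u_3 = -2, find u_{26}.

-133

At i = 1, 2, 3: A + B - C = 8; 2A + B + C = -13; 3A + B - C = -2.
Subtracting the first from the second: A + 2C = -21.
Subtracting the second from the third: A - 2C = 11.
Solving: C = -8, A = -5, then B = 5.
Therefore u_{26} = -130 + 5 + (-8)·1 = -133.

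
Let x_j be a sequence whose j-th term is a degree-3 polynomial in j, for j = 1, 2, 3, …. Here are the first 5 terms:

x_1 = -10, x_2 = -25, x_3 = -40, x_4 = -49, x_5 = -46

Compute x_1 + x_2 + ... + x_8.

1st diffs: -15, -15, -9, 3.
2nd diffs: 0, 6, 12.
3rd diffs: 6, 6 (constant).
Newton forward-difference form: x_j = -10 + (-15)·C(j-1,1) + 6·C(j-1,3).
Continuing: -25, 20, 95.
Summing j = 1..8 (8 terms) gives -80.

-80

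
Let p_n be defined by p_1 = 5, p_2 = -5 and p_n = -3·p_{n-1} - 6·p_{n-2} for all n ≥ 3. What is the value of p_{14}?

-528525

Compute successive terms:
p_3 = -15  p_4 = 75  p_5 = -135  …  p_{11} = -40095  p_{12} = 64395  p_{13} = 47385  p_{14} = -528525.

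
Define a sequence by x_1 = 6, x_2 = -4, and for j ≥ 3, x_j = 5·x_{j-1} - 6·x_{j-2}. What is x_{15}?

Compute successive terms:
x_3 = -56, x_4 = -256, x_5 = -944, …, x_{12} = -2789296, x_{13} = -8412944, x_{14} = -25328944, x_{15} = -76167056.
(Characteristic roots are 3 and 2.)

-76167056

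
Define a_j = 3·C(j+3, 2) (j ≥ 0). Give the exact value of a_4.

63

C(7, 2) = 21, so a_4 = 63.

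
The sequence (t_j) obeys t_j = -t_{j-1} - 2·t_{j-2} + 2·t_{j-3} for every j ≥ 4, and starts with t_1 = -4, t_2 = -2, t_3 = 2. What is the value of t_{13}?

Step forward from the initial values:
t_4 = -6; t_5 = -2; t_6 = 18; t_7 = -26; t_8 = -14; t_9 = 102; t_{10} = -126; t_{11} = -106; t_{12} = 562; t_{13} = -602.

-602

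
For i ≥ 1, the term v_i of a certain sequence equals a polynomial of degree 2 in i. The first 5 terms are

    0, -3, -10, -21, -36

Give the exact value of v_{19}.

-666

1st diffs: -3, -7, -11, -15.
2nd diffs: -4, -4, -4 (constant).
So v_i = -2i^2 + 3i - 1.
Evaluating at i = 19 gives v_{19} = -666.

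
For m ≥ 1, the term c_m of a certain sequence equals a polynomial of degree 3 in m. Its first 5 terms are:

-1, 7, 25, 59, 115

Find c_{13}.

2075

1st diffs: 8, 18, 34, 56.
2nd diffs: 10, 16, 22.
3rd diffs: 6, 6 (constant).
Newton forward-difference form: c_m = -1 + 8·C(m-1,1) + 10·C(m-1,2) + 6·C(m-1,3).
At m = 13: m-1 = 12, so c_{13} = -1 + 96 + 660 + 1320 = 2075.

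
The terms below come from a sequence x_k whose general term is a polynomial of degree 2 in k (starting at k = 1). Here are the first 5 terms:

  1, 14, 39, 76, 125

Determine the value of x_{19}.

1st diffs: 13, 25, 37, 49.
2nd diffs: 12, 12, 12 (constant).
Newton forward-difference form: x_k = 1 + 13·C(k-1,1) + 12·C(k-1,2).
At k = 19: k-1 = 18, so x_{19} = 1 + 234 + 1836 = 2071.

2071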